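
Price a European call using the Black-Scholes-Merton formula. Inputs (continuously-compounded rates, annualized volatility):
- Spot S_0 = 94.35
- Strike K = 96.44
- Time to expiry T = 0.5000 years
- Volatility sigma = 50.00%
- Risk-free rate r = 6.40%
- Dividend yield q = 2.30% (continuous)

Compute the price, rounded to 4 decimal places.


Answer: Price = 13.0310

Derivation:
d1 = (ln(S/K) + (r - q + 0.5*sigma^2) * T) / (sigma * sqrt(T)) = 0.17278923
d2 = d1 - sigma * sqrt(T) = -0.18076416
exp(-rT) = 0.96850658; exp(-qT) = 0.98856587
C = S_0 * exp(-qT) * N(d1) - K * exp(-rT) * N(d2)
N(d1) = 0.56859145; N(d2) = 0.42827635
C = 94.3500 * 0.98856587 * 0.56859145 - 96.4400 * 0.96850658 * 0.42827635 = 13.0310


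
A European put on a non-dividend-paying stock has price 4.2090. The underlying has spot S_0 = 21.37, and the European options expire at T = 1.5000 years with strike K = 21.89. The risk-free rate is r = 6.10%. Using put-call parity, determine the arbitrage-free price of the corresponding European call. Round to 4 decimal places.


Put-call parity: C - P = S_0 * exp(-qT) - K * exp(-rT).
S_0 * exp(-qT) = 21.3700 * 1.00000000 = 21.37000000
K * exp(-rT) = 21.8900 * 0.91256132 = 19.97596721
C = P + S*exp(-qT) - K*exp(-rT)
C = 4.2090 + 21.37000000 - 19.97596721 = 5.6030

Answer: Call price = 5.6030


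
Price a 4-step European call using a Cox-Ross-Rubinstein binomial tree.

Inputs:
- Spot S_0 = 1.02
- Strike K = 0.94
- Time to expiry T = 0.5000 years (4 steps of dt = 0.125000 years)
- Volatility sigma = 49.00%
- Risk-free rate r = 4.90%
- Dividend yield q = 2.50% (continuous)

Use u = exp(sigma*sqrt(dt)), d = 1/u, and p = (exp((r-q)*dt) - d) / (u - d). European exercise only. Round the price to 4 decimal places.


Answer: Price = V(0,0) = 0.1850

Derivation:
dt = T/N = 0.125000
u = exp(sigma*sqrt(dt)) = 1.189153; d = 1/u = 0.840935
p = (exp((r-q)*dt) - d) / (u - d) = 0.465426
Discount per step: exp(-r*dt) = 0.993894
Stock lattice S(k, i) with i counting down-moves:
  k=0: S(0,0) = 1.0200
  k=1: S(1,0) = 1.2129; S(1,1) = 0.8578
  k=2: S(2,0) = 1.4424; S(2,1) = 1.0200; S(2,2) = 0.7213
  k=3: S(3,0) = 1.7152; S(3,1) = 1.2129; S(3,2) = 0.8578; S(3,3) = 0.6066
  k=4: S(4,0) = 2.0396; S(4,1) = 1.4424; S(4,2) = 1.0200; S(4,3) = 0.7213; S(4,4) = 0.5101
Terminal payoffs V(N, i) = max(S_T - K, 0):
  V(4,0) = 1.099628; V(4,1) = 0.502366; V(4,2) = 0.080000; V(4,3) = 0.000000; V(4,4) = 0.000000
Backward induction: V(k, i) = exp(-r*dt) * [p * V(k+1, i) + (1-p) * V(k+1, i+1)].
  V(3,0) = exp(-r*dt) * [p*1.099628 + (1-p)*0.502366] = 0.775582
  V(3,1) = exp(-r*dt) * [p*0.502366 + (1-p)*0.080000] = 0.274891
  V(3,2) = exp(-r*dt) * [p*0.080000 + (1-p)*0.000000] = 0.037007
  V(3,3) = exp(-r*dt) * [p*0.000000 + (1-p)*0.000000] = 0.000000
  V(2,0) = exp(-r*dt) * [p*0.775582 + (1-p)*0.274891] = 0.504824
  V(2,1) = exp(-r*dt) * [p*0.274891 + (1-p)*0.037007] = 0.146822
  V(2,2) = exp(-r*dt) * [p*0.037007 + (1-p)*0.000000] = 0.017119
  V(1,0) = exp(-r*dt) * [p*0.504824 + (1-p)*0.146822] = 0.311532
  V(1,1) = exp(-r*dt) * [p*0.146822 + (1-p)*0.017119] = 0.077013
  V(0,0) = exp(-r*dt) * [p*0.311532 + (1-p)*0.077013] = 0.185027


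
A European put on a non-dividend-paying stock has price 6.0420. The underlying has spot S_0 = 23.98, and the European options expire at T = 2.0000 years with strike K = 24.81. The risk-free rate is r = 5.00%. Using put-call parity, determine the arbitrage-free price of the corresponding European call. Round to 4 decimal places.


Put-call parity: C - P = S_0 * exp(-qT) - K * exp(-rT).
S_0 * exp(-qT) = 23.9800 * 1.00000000 = 23.98000000
K * exp(-rT) = 24.8100 * 0.90483742 = 22.44901634
C = P + S*exp(-qT) - K*exp(-rT)
C = 6.0420 + 23.98000000 - 22.44901634 = 7.5730

Answer: Call price = 7.5730


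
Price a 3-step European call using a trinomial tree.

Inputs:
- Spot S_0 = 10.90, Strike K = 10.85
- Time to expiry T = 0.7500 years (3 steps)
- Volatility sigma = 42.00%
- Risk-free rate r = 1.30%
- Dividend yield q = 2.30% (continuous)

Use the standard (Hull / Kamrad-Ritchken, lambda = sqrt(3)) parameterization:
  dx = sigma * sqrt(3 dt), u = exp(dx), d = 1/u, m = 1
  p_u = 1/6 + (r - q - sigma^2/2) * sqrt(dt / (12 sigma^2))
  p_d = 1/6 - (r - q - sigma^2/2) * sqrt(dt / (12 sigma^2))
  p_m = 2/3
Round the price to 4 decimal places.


Answer: Price = V(0,0) = 1.3788

Derivation:
dt = T/N = 0.250000; dx = sigma*sqrt(3*dt) = 0.363731
u = exp(dx) = 1.438687; d = 1/u = 0.695078
p_u = 0.132919, p_m = 0.666667, p_d = 0.200414
Discount per step: exp(-r*dt) = 0.996755
Stock lattice S(k, j) with j the centered position index:
  k=0: S(0,+0) = 10.9000
  k=1: S(1,-1) = 7.5764; S(1,+0) = 10.9000; S(1,+1) = 15.6817
  k=2: S(2,-2) = 5.2662; S(2,-1) = 7.5764; S(2,+0) = 10.9000; S(2,+1) = 15.6817; S(2,+2) = 22.5610
  k=3: S(3,-3) = 3.6604; S(3,-2) = 5.2662; S(3,-1) = 7.5764; S(3,+0) = 10.9000; S(3,+1) = 15.6817; S(3,+2) = 22.5610; S(3,+3) = 32.4583
Terminal payoffs V(N, j) = max(S_T - K, 0):
  V(3,-3) = 0.000000; V(3,-2) = 0.000000; V(3,-1) = 0.000000; V(3,+0) = 0.050000; V(3,+1) = 4.831685; V(3,+2) = 11.711031; V(3,+3) = 21.608255
Backward induction: V(k, j) = exp(-r*dt) * [p_u * V(k+1, j+1) + p_m * V(k+1, j) + p_d * V(k+1, j-1)]
  V(2,-2) = exp(-r*dt) * [p_u*0.000000 + p_m*0.000000 + p_d*0.000000] = 0.000000
  V(2,-1) = exp(-r*dt) * [p_u*0.050000 + p_m*0.000000 + p_d*0.000000] = 0.006624
  V(2,+0) = exp(-r*dt) * [p_u*4.831685 + p_m*0.050000 + p_d*0.000000] = 0.673365
  V(2,+1) = exp(-r*dt) * [p_u*11.711031 + p_m*4.831685 + p_d*0.050000] = 4.772229
  V(2,+2) = exp(-r*dt) * [p_u*21.608255 + p_m*11.711031 + p_d*4.831685] = 11.610049
  V(1,-1) = exp(-r*dt) * [p_u*0.673365 + p_m*0.006624 + p_d*0.000000] = 0.093615
  V(1,+0) = exp(-r*dt) * [p_u*4.772229 + p_m*0.673365 + p_d*0.006624] = 1.081039
  V(1,+1) = exp(-r*dt) * [p_u*11.610049 + p_m*4.772229 + p_d*0.673365] = 4.843868
  V(0,+0) = exp(-r*dt) * [p_u*4.843868 + p_m*1.081039 + p_d*0.093615] = 1.378809


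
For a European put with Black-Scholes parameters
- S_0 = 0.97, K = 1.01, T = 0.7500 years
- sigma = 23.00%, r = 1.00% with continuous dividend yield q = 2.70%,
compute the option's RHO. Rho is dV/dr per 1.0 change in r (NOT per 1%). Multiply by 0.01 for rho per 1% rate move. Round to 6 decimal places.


Answer: Rho = -0.483430

Derivation:
d1 = -0.1672911983; d2 = -0.3664770412
phi(d1) = 0.3933986889; exp(-qT) = 0.9799536543; exp(-rT) = 0.9925280548
N(-d2) = 0.6429954294
Rho = -K*T*exp(-rT)*N(-d2) = -1.0100 * 0.7500 * 0.9925280548 * 0.6429954294 = -0.483430


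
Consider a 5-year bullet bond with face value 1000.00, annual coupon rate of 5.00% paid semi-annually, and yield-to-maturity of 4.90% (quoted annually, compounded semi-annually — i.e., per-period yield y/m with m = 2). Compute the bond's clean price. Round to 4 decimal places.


Answer: Price = 1004.3874

Derivation:
Coupon per period c = face * coupon_rate / m = 25.000000
Periods per year m = 2; per-period yield y/m = 0.024500
Number of cashflows N = 10
Cashflows (t years, CF_t, discount factor 1/(1+y/m)^(m*t), PV):
  t = 0.5000: CF_t = 25.000000, DF = 0.976086, PV = 24.402147
  t = 1.0000: CF_t = 25.000000, DF = 0.952744, PV = 23.818592
  t = 1.5000: CF_t = 25.000000, DF = 0.929960, PV = 23.248992
  t = 2.0000: CF_t = 25.000000, DF = 0.907721, PV = 22.693013
  t = 2.5000: CF_t = 25.000000, DF = 0.886013, PV = 22.150330
  t = 3.0000: CF_t = 25.000000, DF = 0.864825, PV = 21.620624
  t = 3.5000: CF_t = 25.000000, DF = 0.844143, PV = 21.103587
  t = 4.0000: CF_t = 25.000000, DF = 0.823957, PV = 20.598913
  t = 4.5000: CF_t = 25.000000, DF = 0.804252, PV = 20.106309
  t = 5.0000: CF_t = 1025.000000, DF = 0.785019, PV = 804.644854
Price P = sum_t PV_t = 1004.387360


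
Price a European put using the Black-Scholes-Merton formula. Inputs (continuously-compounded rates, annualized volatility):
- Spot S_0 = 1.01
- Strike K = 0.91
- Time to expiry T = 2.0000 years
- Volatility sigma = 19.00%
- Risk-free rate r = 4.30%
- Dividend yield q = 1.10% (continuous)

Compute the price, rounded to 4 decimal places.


Answer: Price = 0.0392

Derivation:
d1 = (ln(S/K) + (r - q + 0.5*sigma^2) * T) / (sigma * sqrt(T)) = 0.76055293
d2 = d1 - sigma * sqrt(T) = 0.49185235
exp(-rT) = 0.91759423; exp(-qT) = 0.97824024
P = K * exp(-rT) * N(-d2) - S_0 * exp(-qT) * N(-d1)
N(-d1) = 0.22346207; N(-d2) = 0.31141186
P = 0.9100 * 0.91759423 * 0.31141186 - 1.0100 * 0.97824024 * 0.22346207 = 0.0392


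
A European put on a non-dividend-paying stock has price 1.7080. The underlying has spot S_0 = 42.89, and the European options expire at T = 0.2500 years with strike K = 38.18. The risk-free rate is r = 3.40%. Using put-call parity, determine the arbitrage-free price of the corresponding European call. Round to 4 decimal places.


Put-call parity: C - P = S_0 * exp(-qT) - K * exp(-rT).
S_0 * exp(-qT) = 42.8900 * 1.00000000 = 42.89000000
K * exp(-rT) = 38.1800 * 0.99153602 = 37.85684535
C = P + S*exp(-qT) - K*exp(-rT)
C = 1.7080 + 42.89000000 - 37.85684535 = 6.7412

Answer: Call price = 6.7412


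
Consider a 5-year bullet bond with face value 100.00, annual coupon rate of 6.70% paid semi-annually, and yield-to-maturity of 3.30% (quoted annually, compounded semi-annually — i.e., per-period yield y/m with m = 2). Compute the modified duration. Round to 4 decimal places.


Answer: Modified duration = 4.3141

Derivation:
Coupon per period c = face * coupon_rate / m = 3.350000
Periods per year m = 2; per-period yield y/m = 0.016500
Number of cashflows N = 10
Cashflows (t years, CF_t, discount factor 1/(1+y/m)^(m*t), PV):
  t = 0.5000: CF_t = 3.350000, DF = 0.983768, PV = 3.295622
  t = 1.0000: CF_t = 3.350000, DF = 0.967799, PV = 3.242127
  t = 1.5000: CF_t = 3.350000, DF = 0.952090, PV = 3.189500
  t = 2.0000: CF_t = 3.350000, DF = 0.936635, PV = 3.137728
  t = 2.5000: CF_t = 3.350000, DF = 0.921432, PV = 3.086796
  t = 3.0000: CF_t = 3.350000, DF = 0.906475, PV = 3.036690
  t = 3.5000: CF_t = 3.350000, DF = 0.891761, PV = 2.987398
  t = 4.0000: CF_t = 3.350000, DF = 0.877285, PV = 2.938906
  t = 4.5000: CF_t = 3.350000, DF = 0.863045, PV = 2.891201
  t = 5.0000: CF_t = 103.350000, DF = 0.849036, PV = 87.747884
Price P = sum_t PV_t = 115.553854
First compute Macaulay numerator sum_t t * PV_t:
  t * PV_t at t = 0.5000: 1.647811
  t * PV_t at t = 1.0000: 3.242127
  t * PV_t at t = 1.5000: 4.784251
  t * PV_t at t = 2.0000: 6.275456
  t * PV_t at t = 2.5000: 7.716989
  t * PV_t at t = 3.0000: 9.110071
  t * PV_t at t = 3.5000: 10.455894
  t * PV_t at t = 4.0000: 11.755625
  t * PV_t at t = 4.5000: 13.010407
  t * PV_t at t = 5.0000: 438.739419
Macaulay duration D = 506.738050 / 115.553854 = 4.385298
Modified duration = D / (1 + y/m) = 4.385298 / (1 + 0.016500) = 4.314115


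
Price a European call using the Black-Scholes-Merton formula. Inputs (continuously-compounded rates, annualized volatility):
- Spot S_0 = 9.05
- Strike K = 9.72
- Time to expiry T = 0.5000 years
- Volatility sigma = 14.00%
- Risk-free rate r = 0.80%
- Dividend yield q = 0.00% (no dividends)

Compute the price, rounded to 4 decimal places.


d1 = (ln(S/K) + (r - q + 0.5*sigma^2) * T) / (sigma * sqrt(T)) = -0.63155607
d2 = d1 - sigma * sqrt(T) = -0.73055102
exp(-rT) = 0.99600799; exp(-qT) = 1.00000000
C = S_0 * exp(-qT) * N(d1) - K * exp(-rT) * N(d2)
N(d1) = 0.26383850; N(d2) = 0.23252672
C = 9.0500 * 1.00000000 * 0.26383850 - 9.7200 * 0.99600799 * 0.23252672 = 0.1366

Answer: Price = 0.1366


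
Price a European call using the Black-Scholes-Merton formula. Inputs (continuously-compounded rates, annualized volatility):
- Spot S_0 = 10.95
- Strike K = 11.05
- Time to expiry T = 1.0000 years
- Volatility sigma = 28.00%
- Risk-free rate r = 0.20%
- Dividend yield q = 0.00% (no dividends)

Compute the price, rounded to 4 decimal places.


Answer: Price = 1.1849

Derivation:
d1 = (ln(S/K) + (r - q + 0.5*sigma^2) * T) / (sigma * sqrt(T)) = 0.11467510
d2 = d1 - sigma * sqrt(T) = -0.16532490
exp(-rT) = 0.99800200; exp(-qT) = 1.00000000
C = S_0 * exp(-qT) * N(d1) - K * exp(-rT) * N(d2)
N(d1) = 0.54564867; N(d2) = 0.43434413
C = 10.9500 * 1.00000000 * 0.54564867 - 11.0500 * 0.99800200 * 0.43434413 = 1.1849


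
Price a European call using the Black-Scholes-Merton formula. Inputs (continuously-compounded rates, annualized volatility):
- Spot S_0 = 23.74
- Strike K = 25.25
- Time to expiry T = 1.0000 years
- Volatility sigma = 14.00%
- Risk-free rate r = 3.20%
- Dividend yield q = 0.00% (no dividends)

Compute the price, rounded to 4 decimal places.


d1 = (ln(S/K) + (r - q + 0.5*sigma^2) * T) / (sigma * sqrt(T)) = -0.14189119
d2 = d1 - sigma * sqrt(T) = -0.28189119
exp(-rT) = 0.96850658; exp(-qT) = 1.00000000
C = S_0 * exp(-qT) * N(d1) - K * exp(-rT) * N(d2)
N(d1) = 0.44358298; N(d2) = 0.38901347
C = 23.7400 * 1.00000000 * 0.44358298 - 25.2500 * 0.96850658 * 0.38901347 = 1.0174

Answer: Price = 1.0174


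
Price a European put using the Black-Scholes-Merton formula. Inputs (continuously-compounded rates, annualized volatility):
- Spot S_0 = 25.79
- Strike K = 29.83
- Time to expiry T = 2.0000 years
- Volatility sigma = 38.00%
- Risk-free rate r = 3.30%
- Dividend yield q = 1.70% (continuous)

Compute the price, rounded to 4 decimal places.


Answer: Price = 7.2179

Derivation:
d1 = (ln(S/K) + (r - q + 0.5*sigma^2) * T) / (sigma * sqrt(T)) = 0.05744726
d2 = d1 - sigma * sqrt(T) = -0.47995390
exp(-rT) = 0.93613086; exp(-qT) = 0.96657150
P = K * exp(-rT) * N(-d2) - S_0 * exp(-qT) * N(-d1)
N(-d1) = 0.47709446; N(-d2) = 0.68436991
P = 29.8300 * 0.93613086 * 0.68436991 - 25.7900 * 0.96657150 * 0.47709446 = 7.2179


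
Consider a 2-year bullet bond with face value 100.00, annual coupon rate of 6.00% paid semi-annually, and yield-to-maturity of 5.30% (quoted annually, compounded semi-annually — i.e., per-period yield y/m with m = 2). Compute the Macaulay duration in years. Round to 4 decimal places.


Answer: Macaulay duration = 1.9149 years

Derivation:
Coupon per period c = face * coupon_rate / m = 3.000000
Periods per year m = 2; per-period yield y/m = 0.026500
Number of cashflows N = 4
Cashflows (t years, CF_t, discount factor 1/(1+y/m)^(m*t), PV):
  t = 0.5000: CF_t = 3.000000, DF = 0.974184, PV = 2.922552
  t = 1.0000: CF_t = 3.000000, DF = 0.949035, PV = 2.847104
  t = 1.5000: CF_t = 3.000000, DF = 0.924535, PV = 2.773604
  t = 2.0000: CF_t = 103.000000, DF = 0.900667, PV = 92.768687
Price P = sum_t PV_t = 101.311947
Macaulay numerator sum_t t * PV_t:
  t * PV_t at t = 0.5000: 1.461276
  t * PV_t at t = 1.0000: 2.847104
  t * PV_t at t = 1.5000: 4.160405
  t * PV_t at t = 2.0000: 185.537374
Macaulay duration D = (sum_t t * PV_t) / P = 194.006160 / 101.311947 = 1.914939


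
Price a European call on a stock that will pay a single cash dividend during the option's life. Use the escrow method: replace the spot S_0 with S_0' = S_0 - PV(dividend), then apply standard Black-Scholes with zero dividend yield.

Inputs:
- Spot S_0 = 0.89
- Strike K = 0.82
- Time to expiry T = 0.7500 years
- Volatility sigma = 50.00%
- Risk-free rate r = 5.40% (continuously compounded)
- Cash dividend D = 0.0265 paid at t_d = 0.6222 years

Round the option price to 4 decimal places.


Answer: Price = 0.1832

Derivation:
PV(D) = D * exp(-r * t_d) = 0.0265 * 0.96695937 = 0.02562442
S_0' = S_0 - PV(D) = 0.8900 - 0.02562442 = 0.86437558
d1 = (ln(S_0'/K) + (r + sigma^2/2)*T) / (sigma*sqrt(T)) = 0.43174953
d2 = d1 - sigma*sqrt(T) = -0.00126317
exp(-rT) = 0.96030916
N(d1) = 0.66703827; N(d2) = 0.49949607
C = S_0' * N(d1) - K * exp(-rT) * N(d2) = 0.86437558 * 0.66703827 - 0.8200 * 0.96030916 * 0.49949607 = 0.1832


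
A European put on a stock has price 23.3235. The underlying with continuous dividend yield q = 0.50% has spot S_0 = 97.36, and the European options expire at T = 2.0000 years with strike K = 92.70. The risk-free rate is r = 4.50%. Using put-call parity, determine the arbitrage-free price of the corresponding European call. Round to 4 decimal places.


Answer: Call price = 34.9933

Derivation:
Put-call parity: C - P = S_0 * exp(-qT) - K * exp(-rT).
S_0 * exp(-qT) = 97.3600 * 0.99004983 = 96.39125181
K * exp(-rT) = 92.7000 * 0.91393119 = 84.72142087
C = P + S*exp(-qT) - K*exp(-rT)
C = 23.3235 + 96.39125181 - 84.72142087 = 34.9933


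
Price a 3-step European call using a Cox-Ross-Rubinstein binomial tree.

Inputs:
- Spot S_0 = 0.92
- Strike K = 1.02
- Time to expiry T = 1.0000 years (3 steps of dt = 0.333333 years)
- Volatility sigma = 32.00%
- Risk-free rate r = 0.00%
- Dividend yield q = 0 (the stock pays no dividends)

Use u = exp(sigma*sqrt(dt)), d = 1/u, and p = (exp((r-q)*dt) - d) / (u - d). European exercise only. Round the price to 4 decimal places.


dt = T/N = 0.333333
u = exp(sigma*sqrt(dt)) = 1.202920; d = 1/u = 0.831310
p = (exp((r-q)*dt) - d) / (u - d) = 0.453943
Discount per step: exp(-r*dt) = 1.000000
Stock lattice S(k, i) with i counting down-moves:
  k=0: S(0,0) = 0.9200
  k=1: S(1,0) = 1.1067; S(1,1) = 0.7648
  k=2: S(2,0) = 1.3313; S(2,1) = 0.9200; S(2,2) = 0.6358
  k=3: S(3,0) = 1.6014; S(3,1) = 1.1067; S(3,2) = 0.7648; S(3,3) = 0.5285
Terminal payoffs V(N, i) = max(S_T - K, 0):
  V(3,0) = 0.581394; V(3,1) = 0.086687; V(3,2) = 0.000000; V(3,3) = 0.000000
Backward induction: V(k, i) = exp(-r*dt) * [p * V(k+1, i) + (1-p) * V(k+1, i+1)].
  V(2,0) = exp(-r*dt) * [p*0.581394 + (1-p)*0.086687] = 0.311256
  V(2,1) = exp(-r*dt) * [p*0.086687 + (1-p)*0.000000] = 0.039351
  V(2,2) = exp(-r*dt) * [p*0.000000 + (1-p)*0.000000] = 0.000000
  V(1,0) = exp(-r*dt) * [p*0.311256 + (1-p)*0.039351] = 0.162780
  V(1,1) = exp(-r*dt) * [p*0.039351 + (1-p)*0.000000] = 0.017863
  V(0,0) = exp(-r*dt) * [p*0.162780 + (1-p)*0.017863] = 0.083647

Answer: Price = V(0,0) = 0.0836


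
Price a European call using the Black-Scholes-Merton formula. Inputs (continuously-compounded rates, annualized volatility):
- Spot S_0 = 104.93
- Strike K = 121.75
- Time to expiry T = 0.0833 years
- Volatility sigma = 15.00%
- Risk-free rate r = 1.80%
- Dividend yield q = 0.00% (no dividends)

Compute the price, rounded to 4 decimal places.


Answer: Price = 0.0004

Derivation:
d1 = (ln(S/K) + (r - q + 0.5*sigma^2) * T) / (sigma * sqrt(T)) = -3.37793861
d2 = d1 - sigma * sqrt(T) = -3.42123122
exp(-rT) = 0.99850172; exp(-qT) = 1.00000000
C = S_0 * exp(-qT) * N(d1) - K * exp(-rT) * N(d2)
N(d1) = 0.00036516; N(d2) = 0.00031169
C = 104.9300 * 1.00000000 * 0.00036516 - 121.7500 * 0.99850172 * 0.00031169 = 0.0004


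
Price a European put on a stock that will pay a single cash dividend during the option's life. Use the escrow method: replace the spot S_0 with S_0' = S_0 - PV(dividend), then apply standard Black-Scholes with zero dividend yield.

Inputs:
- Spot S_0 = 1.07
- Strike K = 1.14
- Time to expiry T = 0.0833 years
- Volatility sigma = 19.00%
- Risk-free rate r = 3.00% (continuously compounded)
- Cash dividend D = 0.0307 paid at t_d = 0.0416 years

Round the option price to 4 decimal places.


PV(D) = D * exp(-r * t_d) = 0.0307 * 0.99875278 = 0.03066171
S_0' = S_0 - PV(D) = 1.0700 - 0.03066171 = 1.03933829
d1 = (ln(S_0'/K) + (r + sigma^2/2)*T) / (sigma*sqrt(T)) = -1.61279711
d2 = d1 - sigma*sqrt(T) = -1.66763441
exp(-rT) = 0.99750412
N(-d1) = 0.94660570; N(-d2) = 0.95230584
P = K * exp(-rT) * N(-d2) - S_0' * N(-d1) = 1.1400 * 0.99750412 * 0.95230584 - 1.03933829 * 0.94660570 = 0.0991

Answer: Price = 0.0991


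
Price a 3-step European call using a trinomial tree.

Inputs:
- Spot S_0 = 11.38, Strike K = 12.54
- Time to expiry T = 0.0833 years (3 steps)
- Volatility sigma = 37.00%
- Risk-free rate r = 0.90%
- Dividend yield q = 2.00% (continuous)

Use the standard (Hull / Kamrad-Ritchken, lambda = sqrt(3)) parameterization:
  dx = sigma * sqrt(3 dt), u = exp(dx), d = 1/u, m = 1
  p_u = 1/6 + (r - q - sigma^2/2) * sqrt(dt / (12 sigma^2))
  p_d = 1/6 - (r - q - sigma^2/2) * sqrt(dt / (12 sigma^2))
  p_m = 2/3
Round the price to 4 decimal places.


dt = T/N = 0.027767; dx = sigma*sqrt(3*dt) = 0.106788
u = exp(dx) = 1.112699; d = 1/u = 0.898716
p_u = 0.156338, p_m = 0.666667, p_d = 0.176996
Discount per step: exp(-r*dt) = 0.999750
Stock lattice S(k, j) with j the centered position index:
  k=0: S(0,+0) = 11.3800
  k=1: S(1,-1) = 10.2274; S(1,+0) = 11.3800; S(1,+1) = 12.6625
  k=2: S(2,-2) = 9.1915; S(2,-1) = 10.2274; S(2,+0) = 11.3800; S(2,+1) = 12.6625; S(2,+2) = 14.0896
  k=3: S(3,-3) = 8.2606; S(3,-2) = 9.1915; S(3,-1) = 10.2274; S(3,+0) = 11.3800; S(3,+1) = 12.6625; S(3,+2) = 14.0896; S(3,+3) = 15.6774
Terminal payoffs V(N, j) = max(S_T - K, 0):
  V(3,-3) = 0.000000; V(3,-2) = 0.000000; V(3,-1) = 0.000000; V(3,+0) = 0.000000; V(3,+1) = 0.122513; V(3,+2) = 1.549563; V(3,+3) = 3.137440
Backward induction: V(k, j) = exp(-r*dt) * [p_u * V(k+1, j+1) + p_m * V(k+1, j) + p_d * V(k+1, j-1)]
  V(2,-2) = exp(-r*dt) * [p_u*0.000000 + p_m*0.000000 + p_d*0.000000] = 0.000000
  V(2,-1) = exp(-r*dt) * [p_u*0.000000 + p_m*0.000000 + p_d*0.000000] = 0.000000
  V(2,+0) = exp(-r*dt) * [p_u*0.122513 + p_m*0.000000 + p_d*0.000000] = 0.019149
  V(2,+1) = exp(-r*dt) * [p_u*1.549563 + p_m*0.122513 + p_d*0.000000] = 0.323849
  V(2,+2) = exp(-r*dt) * [p_u*3.137440 + p_m*1.549563 + p_d*0.122513] = 1.544840
  V(1,-1) = exp(-r*dt) * [p_u*0.019149 + p_m*0.000000 + p_d*0.000000] = 0.002993
  V(1,+0) = exp(-r*dt) * [p_u*0.323849 + p_m*0.019149 + p_d*0.000000] = 0.063380
  V(1,+1) = exp(-r*dt) * [p_u*1.544840 + p_m*0.323849 + p_d*0.019149] = 0.460690
  V(0,+0) = exp(-r*dt) * [p_u*0.460690 + p_m*0.063380 + p_d*0.002993] = 0.114777

Answer: Price = V(0,0) = 0.1148


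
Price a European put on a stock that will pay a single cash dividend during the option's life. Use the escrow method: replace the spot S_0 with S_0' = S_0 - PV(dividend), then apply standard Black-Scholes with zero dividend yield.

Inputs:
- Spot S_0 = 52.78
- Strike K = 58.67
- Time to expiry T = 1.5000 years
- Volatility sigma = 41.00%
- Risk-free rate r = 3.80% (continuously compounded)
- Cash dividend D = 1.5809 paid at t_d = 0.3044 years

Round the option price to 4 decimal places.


Answer: Price = 12.7982

Derivation:
PV(D) = D * exp(-r * t_d) = 1.5809 * 0.98849944 = 1.56271877
S_0' = S_0 - PV(D) = 52.7800 - 1.56271877 = 51.21728123
d1 = (ln(S_0'/K) + (r + sigma^2/2)*T) / (sigma*sqrt(T)) = 0.09404343
d2 = d1 - sigma*sqrt(T) = -0.40810197
exp(-rT) = 0.94459407
N(-d1) = 0.46253733; N(-d2) = 0.65840059
P = K * exp(-rT) * N(-d2) - S_0' * N(-d1) = 58.6700 * 0.94459407 * 0.65840059 - 51.21728123 * 0.46253733 = 12.7982


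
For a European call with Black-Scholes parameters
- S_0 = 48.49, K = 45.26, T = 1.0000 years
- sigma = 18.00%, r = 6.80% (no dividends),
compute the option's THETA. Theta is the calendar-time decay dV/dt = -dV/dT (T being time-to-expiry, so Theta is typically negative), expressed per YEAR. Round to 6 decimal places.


Answer: Theta = -3.365476

Derivation:
d1 = 0.8507441717; d2 = 0.6707441717
phi(d1) = 0.2778090266; exp(-qT) = 1.0000000000; exp(-rT) = 0.9342604736
Theta = -S*exp(-qT)*phi(d1)*sigma/(2*sqrt(T)) - r*K*exp(-rT)*N(d2) + q*S*exp(-qT)*N(d1)
N(d1) = 0.8025442599; N(d2) = 0.7488082409; sqrt(T) = 1.0000000000
Term 1 = -48.4900 * 1.0000000000 * 0.2778090266 * 0.1800 / (2 * 1.0000000000) = -1.2123863730
Term 2 = -0.0680 * 45.2600 * 0.9342604736 * 0.7488082409 = -2.1530893506
Term 3 = 0 (no dividend yield, q = 0)
Theta = -1.2123863730 + (-2.1530893506) + (0.0000000000) = -3.365476


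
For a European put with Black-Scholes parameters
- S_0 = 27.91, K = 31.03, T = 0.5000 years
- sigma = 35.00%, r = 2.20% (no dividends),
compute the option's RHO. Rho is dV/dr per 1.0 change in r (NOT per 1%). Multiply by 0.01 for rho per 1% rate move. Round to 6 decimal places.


Answer: Rho = -10.651003

Derivation:
d1 = -0.2599907625; d2 = -0.5074781359
phi(d1) = 0.3856842955; exp(-qT) = 1.0000000000; exp(-rT) = 0.9890602788
N(-d2) = 0.6940903132
Rho = -K*T*exp(-rT)*N(-d2) = -31.0300 * 0.5000 * 0.9890602788 * 0.6940903132 = -10.651003


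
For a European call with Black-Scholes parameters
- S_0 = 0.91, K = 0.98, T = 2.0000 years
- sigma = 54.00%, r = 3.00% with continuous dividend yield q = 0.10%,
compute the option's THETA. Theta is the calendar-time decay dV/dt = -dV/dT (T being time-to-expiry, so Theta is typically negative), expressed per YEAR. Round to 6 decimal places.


d1 = 0.3607449649; d2 = -0.4029303588
phi(d1) = 0.3738102370; exp(-qT) = 0.9980019987; exp(-rT) = 0.9417645336
Theta = -S*exp(-qT)*phi(d1)*sigma/(2*sqrt(T)) - r*K*exp(-rT)*N(d2) + q*S*exp(-qT)*N(d1)
N(d1) = 0.6408549461; N(d2) = 0.3434997285; sqrt(T) = 1.4142135624
Term 1 = -0.9100 * 0.9980019987 * 0.3738102370 * 0.5400 / (2 * 1.4142135624) = -0.0648145873
Term 2 = -0.0300 * 0.9800 * 0.9417645336 * 0.3434997285 = -0.0095107783
Term 3 = 0.0010 * 0.9100 * 0.9980019987 * 0.6408549461 = 0.0005820128
Theta = -0.0648145873 + (-0.0095107783) + (0.0005820128) = -0.073743

Answer: Theta = -0.073743


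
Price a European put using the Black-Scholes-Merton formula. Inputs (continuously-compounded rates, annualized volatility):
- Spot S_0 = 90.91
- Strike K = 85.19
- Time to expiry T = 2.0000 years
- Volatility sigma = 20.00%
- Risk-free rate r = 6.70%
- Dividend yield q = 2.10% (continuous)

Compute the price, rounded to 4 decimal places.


d1 = (ln(S/K) + (r - q + 0.5*sigma^2) * T) / (sigma * sqrt(T)) = 0.69645051
d2 = d1 - sigma * sqrt(T) = 0.41360779
exp(-rT) = 0.87459006; exp(-qT) = 0.95886978
P = K * exp(-rT) * N(-d2) - S_0 * exp(-qT) * N(-d1)
N(-d1) = 0.24307337; N(-d2) = 0.33958068
P = 85.1900 * 0.87459006 * 0.33958068 - 90.9100 * 0.95886978 * 0.24307337 = 4.1120

Answer: Price = 4.1120


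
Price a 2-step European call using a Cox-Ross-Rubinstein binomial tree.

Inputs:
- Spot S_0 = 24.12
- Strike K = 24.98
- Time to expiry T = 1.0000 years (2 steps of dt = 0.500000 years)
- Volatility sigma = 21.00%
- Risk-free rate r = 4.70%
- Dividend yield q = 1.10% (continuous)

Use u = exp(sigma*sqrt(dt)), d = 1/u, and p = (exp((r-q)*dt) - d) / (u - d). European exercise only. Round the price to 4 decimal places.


dt = T/N = 0.500000
u = exp(sigma*sqrt(dt)) = 1.160084; d = 1/u = 0.862007
p = (exp((r-q)*dt) - d) / (u - d) = 0.523879
Discount per step: exp(-r*dt) = 0.976774
Stock lattice S(k, i) with i counting down-moves:
  k=0: S(0,0) = 24.1200
  k=1: S(1,0) = 27.9812; S(1,1) = 20.7916
  k=2: S(2,0) = 32.4606; S(2,1) = 24.1200; S(2,2) = 17.9225
Terminal payoffs V(N, i) = max(S_T - K, 0):
  V(2,0) = 7.480573; V(2,1) = 0.000000; V(2,2) = 0.000000
Backward induction: V(k, i) = exp(-r*dt) * [p * V(k+1, i) + (1-p) * V(k+1, i+1)].
  V(1,0) = exp(-r*dt) * [p*7.480573 + (1-p)*0.000000] = 3.827892
  V(1,1) = exp(-r*dt) * [p*0.000000 + (1-p)*0.000000] = 0.000000
  V(0,0) = exp(-r*dt) * [p*3.827892 + (1-p)*0.000000] = 1.958775

Answer: Price = V(0,0) = 1.9588


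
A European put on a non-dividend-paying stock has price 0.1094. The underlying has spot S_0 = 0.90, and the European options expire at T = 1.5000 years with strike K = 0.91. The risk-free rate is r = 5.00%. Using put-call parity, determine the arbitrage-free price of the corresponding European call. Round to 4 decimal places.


Answer: Call price = 0.1652

Derivation:
Put-call parity: C - P = S_0 * exp(-qT) - K * exp(-rT).
S_0 * exp(-qT) = 0.9000 * 1.00000000 = 0.90000000
K * exp(-rT) = 0.9100 * 0.92774349 = 0.84424657
C = P + S*exp(-qT) - K*exp(-rT)
C = 0.1094 + 0.90000000 - 0.84424657 = 0.1652


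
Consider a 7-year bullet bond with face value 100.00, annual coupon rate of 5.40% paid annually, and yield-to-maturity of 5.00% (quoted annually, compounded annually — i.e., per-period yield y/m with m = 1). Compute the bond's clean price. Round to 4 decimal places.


Coupon per period c = face * coupon_rate / m = 5.400000
Periods per year m = 1; per-period yield y/m = 0.050000
Number of cashflows N = 7
Cashflows (t years, CF_t, discount factor 1/(1+y/m)^(m*t), PV):
  t = 1.0000: CF_t = 5.400000, DF = 0.952381, PV = 5.142857
  t = 2.0000: CF_t = 5.400000, DF = 0.907029, PV = 4.897959
  t = 3.0000: CF_t = 5.400000, DF = 0.863838, PV = 4.664723
  t = 4.0000: CF_t = 5.400000, DF = 0.822702, PV = 4.442593
  t = 5.0000: CF_t = 5.400000, DF = 0.783526, PV = 4.231041
  t = 6.0000: CF_t = 5.400000, DF = 0.746215, PV = 4.029563
  t = 7.0000: CF_t = 105.400000, DF = 0.710681, PV = 74.905812
Price P = sum_t PV_t = 102.314549

Answer: Price = 102.3145


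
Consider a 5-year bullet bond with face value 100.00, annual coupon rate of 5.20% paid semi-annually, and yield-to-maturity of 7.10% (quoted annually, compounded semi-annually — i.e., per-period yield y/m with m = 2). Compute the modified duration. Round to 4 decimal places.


Answer: Modified duration = 4.2874

Derivation:
Coupon per period c = face * coupon_rate / m = 2.600000
Periods per year m = 2; per-period yield y/m = 0.035500
Number of cashflows N = 10
Cashflows (t years, CF_t, discount factor 1/(1+y/m)^(m*t), PV):
  t = 0.5000: CF_t = 2.600000, DF = 0.965717, PV = 2.510864
  t = 1.0000: CF_t = 2.600000, DF = 0.932609, PV = 2.424784
  t = 1.5000: CF_t = 2.600000, DF = 0.900637, PV = 2.341656
  t = 2.0000: CF_t = 2.600000, DF = 0.869760, PV = 2.261377
  t = 2.5000: CF_t = 2.600000, DF = 0.839942, PV = 2.183850
  t = 3.0000: CF_t = 2.600000, DF = 0.811147, PV = 2.108981
  t = 3.5000: CF_t = 2.600000, DF = 0.783338, PV = 2.036679
  t = 4.0000: CF_t = 2.600000, DF = 0.756483, PV = 1.966856
  t = 4.5000: CF_t = 2.600000, DF = 0.730549, PV = 1.899426
  t = 5.0000: CF_t = 102.600000, DF = 0.705503, PV = 72.384625
Price P = sum_t PV_t = 92.119099
First compute Macaulay numerator sum_t t * PV_t:
  t * PV_t at t = 0.5000: 1.255432
  t * PV_t at t = 1.0000: 2.424784
  t * PV_t at t = 1.5000: 3.512484
  t * PV_t at t = 2.0000: 4.522754
  t * PV_t at t = 2.5000: 5.459625
  t * PV_t at t = 3.0000: 6.326944
  t * PV_t at t = 3.5000: 7.128377
  t * PV_t at t = 4.0000: 7.867423
  t * PV_t at t = 4.5000: 8.547418
  t * PV_t at t = 5.0000: 361.923125
Macaulay duration D = 408.968366 / 92.119099 = 4.439561
Modified duration = D / (1 + y/m) = 4.439561 / (1 + 0.035500) = 4.287360


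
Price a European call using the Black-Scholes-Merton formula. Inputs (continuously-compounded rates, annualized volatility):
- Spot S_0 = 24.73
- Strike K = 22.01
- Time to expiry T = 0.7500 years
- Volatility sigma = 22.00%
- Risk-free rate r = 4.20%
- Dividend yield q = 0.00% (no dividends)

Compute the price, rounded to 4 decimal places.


d1 = (ln(S/K) + (r - q + 0.5*sigma^2) * T) / (sigma * sqrt(T)) = 0.87216729
d2 = d1 - sigma * sqrt(T) = 0.68164170
exp(-rT) = 0.96899096; exp(-qT) = 1.00000000
C = S_0 * exp(-qT) * N(d1) - K * exp(-rT) * N(d2)
N(d1) = 0.80844144; N(d2) = 0.75226723
C = 24.7300 * 1.00000000 * 0.80844144 - 22.0100 * 0.96899096 * 0.75226723 = 3.9488

Answer: Price = 3.9488


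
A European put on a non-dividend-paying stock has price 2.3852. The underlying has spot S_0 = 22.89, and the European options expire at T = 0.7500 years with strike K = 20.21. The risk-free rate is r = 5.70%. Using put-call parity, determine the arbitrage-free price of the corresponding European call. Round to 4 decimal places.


Answer: Call price = 5.9110

Derivation:
Put-call parity: C - P = S_0 * exp(-qT) - K * exp(-rT).
S_0 * exp(-qT) = 22.8900 * 1.00000000 = 22.89000000
K * exp(-rT) = 20.2100 * 0.95815090 = 19.36422965
C = P + S*exp(-qT) - K*exp(-rT)
C = 2.3852 + 22.89000000 - 19.36422965 = 5.9110


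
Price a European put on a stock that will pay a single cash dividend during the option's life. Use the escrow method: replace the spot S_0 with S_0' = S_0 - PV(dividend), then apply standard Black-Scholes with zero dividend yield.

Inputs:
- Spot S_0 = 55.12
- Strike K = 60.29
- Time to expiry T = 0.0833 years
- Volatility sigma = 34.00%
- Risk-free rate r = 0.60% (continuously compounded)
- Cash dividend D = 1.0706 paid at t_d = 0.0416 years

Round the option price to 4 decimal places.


Answer: Price = 6.5879

Derivation:
PV(D) = D * exp(-r * t_d) = 1.0706 * 0.99975043 = 1.07033281
S_0' = S_0 - PV(D) = 55.1200 - 1.07033281 = 54.04966719
d1 = (ln(S_0'/K) + (r + sigma^2/2)*T) / (sigma*sqrt(T)) = -1.05929295
d2 = d1 - sigma*sqrt(T) = -1.15742286
exp(-rT) = 0.99950032
N(-d1) = 0.85526681; N(-d2) = 0.87645018
P = K * exp(-rT) * N(-d2) - S_0' * N(-d1) = 60.2900 * 0.99950032 * 0.87645018 - 54.04966719 * 0.85526681 = 6.5879


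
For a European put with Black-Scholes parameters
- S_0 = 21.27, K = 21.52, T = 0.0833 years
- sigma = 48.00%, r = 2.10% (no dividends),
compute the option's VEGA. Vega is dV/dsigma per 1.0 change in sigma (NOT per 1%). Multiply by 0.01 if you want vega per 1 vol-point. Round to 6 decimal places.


d1 = -0.0024516748; d2 = -0.1409880239
phi(d1) = 0.3989410814; exp(-qT) = 1.0000000000; exp(-rT) = 0.9982522291
Vega = S * exp(-qT) * phi(d1) * sqrt(T) = 21.2700 * 1.0000000000 * 0.3989410814 * 0.2886173938 = 2.449056

Answer: Vega = 2.449056


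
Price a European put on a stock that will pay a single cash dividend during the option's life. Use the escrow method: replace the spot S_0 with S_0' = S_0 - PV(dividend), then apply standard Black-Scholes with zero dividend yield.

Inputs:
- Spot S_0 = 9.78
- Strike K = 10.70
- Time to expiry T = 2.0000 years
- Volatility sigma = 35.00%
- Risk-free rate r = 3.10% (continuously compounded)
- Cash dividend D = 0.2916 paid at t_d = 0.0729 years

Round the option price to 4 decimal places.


PV(D) = D * exp(-r * t_d) = 0.2916 * 0.99774265 = 0.29094176
S_0' = S_0 - PV(D) = 9.7800 - 0.29094176 = 9.48905824
d1 = (ln(S_0'/K) + (r + sigma^2/2)*T) / (sigma*sqrt(T)) = 0.13009882
d2 = d1 - sigma*sqrt(T) = -0.36487593
exp(-rT) = 0.93988289
N(-d1) = 0.44824412; N(-d2) = 0.64239799
P = K * exp(-rT) * N(-d2) - S_0' * N(-d1) = 10.7000 * 0.93988289 * 0.64239799 - 9.48905824 * 0.44824412 = 2.2070

Answer: Price = 2.2070


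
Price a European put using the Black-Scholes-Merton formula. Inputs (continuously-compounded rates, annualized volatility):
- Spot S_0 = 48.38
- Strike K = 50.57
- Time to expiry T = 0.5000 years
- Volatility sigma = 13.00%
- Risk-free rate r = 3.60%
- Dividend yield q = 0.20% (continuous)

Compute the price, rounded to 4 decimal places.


Answer: Price = 2.5428

Derivation:
d1 = (ln(S/K) + (r - q + 0.5*sigma^2) * T) / (sigma * sqrt(T)) = -0.25071842
d2 = d1 - sigma * sqrt(T) = -0.34264230
exp(-rT) = 0.98216103; exp(-qT) = 0.99900050
P = K * exp(-rT) * N(-d2) - S_0 * exp(-qT) * N(-d1)
N(-d1) = 0.59898409; N(-d2) = 0.63406621
P = 50.5700 * 0.98216103 * 0.63406621 - 48.3800 * 0.99900050 * 0.59898409 = 2.5428


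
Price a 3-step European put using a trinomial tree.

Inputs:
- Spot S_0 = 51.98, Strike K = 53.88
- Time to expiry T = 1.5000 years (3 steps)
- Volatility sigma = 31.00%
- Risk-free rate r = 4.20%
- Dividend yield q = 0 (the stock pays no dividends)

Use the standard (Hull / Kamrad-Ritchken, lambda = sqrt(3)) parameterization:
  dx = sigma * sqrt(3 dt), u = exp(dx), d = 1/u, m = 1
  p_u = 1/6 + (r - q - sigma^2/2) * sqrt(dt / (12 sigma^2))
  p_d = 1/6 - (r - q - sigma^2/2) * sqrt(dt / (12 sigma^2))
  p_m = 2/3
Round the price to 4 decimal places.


Answer: Price = V(0,0) = 6.6754

Derivation:
dt = T/N = 0.500000; dx = sigma*sqrt(3*dt) = 0.379671
u = exp(dx) = 1.461803; d = 1/u = 0.684086
p_u = 0.162683, p_m = 0.666667, p_d = 0.170650
Discount per step: exp(-r*dt) = 0.979219
Stock lattice S(k, j) with j the centered position index:
  k=0: S(0,+0) = 51.9800
  k=1: S(1,-1) = 35.5588; S(1,+0) = 51.9800; S(1,+1) = 75.9845
  k=2: S(2,-2) = 24.3253; S(2,-1) = 35.5588; S(2,+0) = 51.9800; S(2,+1) = 75.9845; S(2,+2) = 111.0745
  k=3: S(3,-3) = 16.6406; S(3,-2) = 24.3253; S(3,-1) = 35.5588; S(3,+0) = 51.9800; S(3,+1) = 75.9845; S(3,+2) = 111.0745; S(3,+3) = 162.3690
Terminal payoffs V(N, j) = max(K - S_T, 0):
  V(3,-3) = 37.239387; V(3,-2) = 29.554694; V(3,-1) = 18.321184; V(3,+0) = 1.900000; V(3,+1) = 0.000000; V(3,+2) = 0.000000; V(3,+3) = 0.000000
Backward induction: V(k, j) = exp(-r*dt) * [p_u * V(k+1, j+1) + p_m * V(k+1, j) + p_d * V(k+1, j-1)]
  V(2,-2) = exp(-r*dt) * [p_u*18.321184 + p_m*29.554694 + p_d*37.239387] = 28.435137
  V(2,-1) = exp(-r*dt) * [p_u*1.900000 + p_m*18.321184 + p_d*29.554694] = 17.201685
  V(2,+0) = exp(-r*dt) * [p_u*0.000000 + p_m*1.900000 + p_d*18.321184] = 4.301889
  V(2,+1) = exp(-r*dt) * [p_u*0.000000 + p_m*0.000000 + p_d*1.900000] = 0.317498
  V(2,+2) = exp(-r*dt) * [p_u*0.000000 + p_m*0.000000 + p_d*0.000000] = 0.000000
  V(1,-1) = exp(-r*dt) * [p_u*4.301889 + p_m*17.201685 + p_d*28.435137] = 16.666406
  V(1,+0) = exp(-r*dt) * [p_u*0.317498 + p_m*4.301889 + p_d*17.201685] = 5.733377
  V(1,+1) = exp(-r*dt) * [p_u*0.000000 + p_m*0.317498 + p_d*4.301889] = 0.926130
  V(0,+0) = exp(-r*dt) * [p_u*0.926130 + p_m*5.733377 + p_d*16.666406] = 6.675380


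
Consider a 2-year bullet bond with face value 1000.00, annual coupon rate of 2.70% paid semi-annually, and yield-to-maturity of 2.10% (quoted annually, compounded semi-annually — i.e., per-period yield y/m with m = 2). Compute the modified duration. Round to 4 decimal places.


Coupon per period c = face * coupon_rate / m = 13.500000
Periods per year m = 2; per-period yield y/m = 0.010500
Number of cashflows N = 4
Cashflows (t years, CF_t, discount factor 1/(1+y/m)^(m*t), PV):
  t = 0.5000: CF_t = 13.500000, DF = 0.989609, PV = 13.359723
  t = 1.0000: CF_t = 13.500000, DF = 0.979326, PV = 13.220903
  t = 1.5000: CF_t = 13.500000, DF = 0.969150, PV = 13.083526
  t = 2.0000: CF_t = 1013.500000, DF = 0.959080, PV = 972.027343
Price P = sum_t PV_t = 1011.691495
First compute Macaulay numerator sum_t t * PV_t:
  t * PV_t at t = 0.5000: 6.679861
  t * PV_t at t = 1.0000: 13.220903
  t * PV_t at t = 1.5000: 19.625290
  t * PV_t at t = 2.0000: 1944.054685
Macaulay duration D = 1983.580740 / 1011.691495 = 1.960658
Modified duration = D / (1 + y/m) = 1.960658 / (1 + 0.010500) = 1.940285

Answer: Modified duration = 1.9403


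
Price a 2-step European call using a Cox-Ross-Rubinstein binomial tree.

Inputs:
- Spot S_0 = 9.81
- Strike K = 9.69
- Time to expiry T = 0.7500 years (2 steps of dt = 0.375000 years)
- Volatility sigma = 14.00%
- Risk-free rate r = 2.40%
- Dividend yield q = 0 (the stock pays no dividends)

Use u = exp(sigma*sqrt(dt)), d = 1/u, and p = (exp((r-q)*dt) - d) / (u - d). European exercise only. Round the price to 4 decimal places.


dt = T/N = 0.375000
u = exp(sigma*sqrt(dt)) = 1.089514; d = 1/u = 0.917840
p = (exp((r-q)*dt) - d) / (u - d) = 0.531242
Discount per step: exp(-r*dt) = 0.991040
Stock lattice S(k, i) with i counting down-moves:
  k=0: S(0,0) = 9.8100
  k=1: S(1,0) = 10.6881; S(1,1) = 9.0040
  k=2: S(2,0) = 11.6449; S(2,1) = 9.8100; S(2,2) = 8.2642
Terminal payoffs V(N, i) = max(S_T - K, 0):
  V(2,0) = 1.954880; V(2,1) = 0.120000; V(2,2) = 0.000000
Backward induction: V(k, i) = exp(-r*dt) * [p * V(k+1, i) + (1-p) * V(k+1, i+1)].
  V(1,0) = exp(-r*dt) * [p*1.954880 + (1-p)*0.120000] = 1.084956
  V(1,1) = exp(-r*dt) * [p*0.120000 + (1-p)*0.000000] = 0.063178
  V(0,0) = exp(-r*dt) * [p*1.084956 + (1-p)*0.063178] = 0.600559

Answer: Price = V(0,0) = 0.6006


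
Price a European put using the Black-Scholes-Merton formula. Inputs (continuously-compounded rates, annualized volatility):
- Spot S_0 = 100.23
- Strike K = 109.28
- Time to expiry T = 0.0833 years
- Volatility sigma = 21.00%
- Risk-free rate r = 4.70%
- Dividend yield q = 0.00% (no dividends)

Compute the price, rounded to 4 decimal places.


d1 = (ln(S/K) + (r - q + 0.5*sigma^2) * T) / (sigma * sqrt(T)) = -1.33137186
d2 = d1 - sigma * sqrt(T) = -1.39198151
exp(-rT) = 0.99609255; exp(-qT) = 1.00000000
P = K * exp(-rT) * N(-d2) - S_0 * exp(-qT) * N(-d1)
N(-d1) = 0.90846666; N(-d2) = 0.91803600
P = 109.2800 * 0.99609255 * 0.91803600 - 100.2300 * 1.00000000 * 0.90846666 = 8.8754

Answer: Price = 8.8754


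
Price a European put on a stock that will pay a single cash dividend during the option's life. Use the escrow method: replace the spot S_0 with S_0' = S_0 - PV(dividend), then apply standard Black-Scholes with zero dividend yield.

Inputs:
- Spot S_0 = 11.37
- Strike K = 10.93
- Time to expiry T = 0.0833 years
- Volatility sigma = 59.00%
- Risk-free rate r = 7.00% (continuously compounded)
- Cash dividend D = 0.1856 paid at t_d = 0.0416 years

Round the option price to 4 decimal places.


PV(D) = D * exp(-r * t_d) = 0.1856 * 0.99709224 = 0.18506032
S_0' = S_0 - PV(D) = 11.3700 - 0.18506032 = 11.18493968
d1 = (ln(S_0'/K) + (r + sigma^2/2)*T) / (sigma*sqrt(T)) = 0.25478729
d2 = d1 - sigma*sqrt(T) = 0.08450302
exp(-rT) = 0.99418597
N(-d1) = 0.39944370; N(-d2) = 0.46632825
P = K * exp(-rT) * N(-d2) - S_0' * N(-d1) = 10.9300 * 0.99418597 * 0.46632825 - 11.18493968 * 0.39944370 = 0.5996

Answer: Price = 0.5996
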